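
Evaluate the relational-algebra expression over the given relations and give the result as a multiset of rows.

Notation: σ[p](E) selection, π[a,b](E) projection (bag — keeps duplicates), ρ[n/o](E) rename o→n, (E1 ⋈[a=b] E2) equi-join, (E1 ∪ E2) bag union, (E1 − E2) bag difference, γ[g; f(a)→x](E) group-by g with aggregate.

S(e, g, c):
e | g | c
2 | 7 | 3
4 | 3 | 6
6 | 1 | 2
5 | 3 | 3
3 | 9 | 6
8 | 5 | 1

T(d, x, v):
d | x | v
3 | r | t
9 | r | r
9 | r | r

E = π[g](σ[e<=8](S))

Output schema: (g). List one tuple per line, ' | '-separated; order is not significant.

Row counts bottom-up:
  S → 6
  σ[e<=8](S) → 6
  π[g](σ[e<=8](S)) → 6

== RESULT ==
g
1
3
3
5
7
9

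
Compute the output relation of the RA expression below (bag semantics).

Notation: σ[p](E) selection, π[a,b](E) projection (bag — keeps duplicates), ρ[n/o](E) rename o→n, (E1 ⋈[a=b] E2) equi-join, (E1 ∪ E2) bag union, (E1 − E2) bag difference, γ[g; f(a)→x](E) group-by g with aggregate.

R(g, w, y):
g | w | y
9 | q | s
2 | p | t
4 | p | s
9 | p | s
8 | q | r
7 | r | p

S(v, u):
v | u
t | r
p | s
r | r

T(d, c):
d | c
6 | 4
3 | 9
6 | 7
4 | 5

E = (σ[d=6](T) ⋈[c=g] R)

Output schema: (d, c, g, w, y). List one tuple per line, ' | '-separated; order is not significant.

Per-node cardinality:
  T → 4
  σ[d=6](T) → 2
  R → 6
  (σ[d=6](T) ⋈[c=g] R) → 2

== RESULT ==
d | c | g | w | y
6 | 4 | 4 | p | s
6 | 7 | 7 | r | p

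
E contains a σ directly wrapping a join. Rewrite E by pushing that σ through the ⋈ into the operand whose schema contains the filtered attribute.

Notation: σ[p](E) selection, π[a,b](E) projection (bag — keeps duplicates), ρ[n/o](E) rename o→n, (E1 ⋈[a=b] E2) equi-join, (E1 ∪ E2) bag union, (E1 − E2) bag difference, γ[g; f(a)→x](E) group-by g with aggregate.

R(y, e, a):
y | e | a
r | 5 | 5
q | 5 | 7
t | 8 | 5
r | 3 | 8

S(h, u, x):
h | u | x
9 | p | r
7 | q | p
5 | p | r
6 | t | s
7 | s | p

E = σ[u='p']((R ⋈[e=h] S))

σ filters on u, owned by the right side.
E' = (R ⋈[e=h] σ[u='p'](S))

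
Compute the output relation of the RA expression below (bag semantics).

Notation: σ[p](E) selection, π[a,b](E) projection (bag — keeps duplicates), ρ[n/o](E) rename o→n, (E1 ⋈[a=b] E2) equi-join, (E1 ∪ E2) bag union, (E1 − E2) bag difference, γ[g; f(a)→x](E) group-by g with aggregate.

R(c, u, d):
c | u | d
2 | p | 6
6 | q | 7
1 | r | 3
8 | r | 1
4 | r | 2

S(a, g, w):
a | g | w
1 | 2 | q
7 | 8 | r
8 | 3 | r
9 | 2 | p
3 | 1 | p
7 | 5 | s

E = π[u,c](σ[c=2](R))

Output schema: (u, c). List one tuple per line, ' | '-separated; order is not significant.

Per-node cardinality:
  R → 5
  σ[c=2](R) → 1
  π[u,c](σ[c=2](R)) → 1

== RESULT ==
u | c
p | 2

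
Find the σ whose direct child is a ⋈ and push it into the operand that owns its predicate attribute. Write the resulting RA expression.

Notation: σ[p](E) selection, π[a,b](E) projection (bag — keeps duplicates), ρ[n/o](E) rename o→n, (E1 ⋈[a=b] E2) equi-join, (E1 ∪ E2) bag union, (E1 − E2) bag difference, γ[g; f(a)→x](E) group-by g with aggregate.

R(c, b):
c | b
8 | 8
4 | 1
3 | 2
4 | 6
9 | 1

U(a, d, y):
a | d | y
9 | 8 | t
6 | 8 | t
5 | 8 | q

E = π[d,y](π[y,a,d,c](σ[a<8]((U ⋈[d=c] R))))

σ filters on a, owned by the left side.
E' = π[d,y](π[y,a,d,c]((σ[a<8](U) ⋈[d=c] R)))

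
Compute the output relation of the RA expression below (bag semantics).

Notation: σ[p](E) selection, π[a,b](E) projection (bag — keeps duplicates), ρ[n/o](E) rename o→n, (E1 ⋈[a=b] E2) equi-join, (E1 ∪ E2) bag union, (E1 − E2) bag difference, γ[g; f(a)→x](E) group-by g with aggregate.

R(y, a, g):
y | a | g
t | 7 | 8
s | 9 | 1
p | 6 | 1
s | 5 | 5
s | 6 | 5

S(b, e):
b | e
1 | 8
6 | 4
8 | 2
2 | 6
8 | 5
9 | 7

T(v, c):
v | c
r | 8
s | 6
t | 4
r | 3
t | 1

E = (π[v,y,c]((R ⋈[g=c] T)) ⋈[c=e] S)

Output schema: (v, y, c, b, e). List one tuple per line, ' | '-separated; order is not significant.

Row counts bottom-up:
  R → 5
  T → 5
  (R ⋈[g=c] T) → 3
  π[v,y,c]((R ⋈[g=c] T)) → 3
  S → 6
  (π[v,y,c]((R ⋈[g=c] T)) ⋈[c=e] S) → 1

== RESULT ==
v | y | c | b | e
r | t | 8 | 1 | 8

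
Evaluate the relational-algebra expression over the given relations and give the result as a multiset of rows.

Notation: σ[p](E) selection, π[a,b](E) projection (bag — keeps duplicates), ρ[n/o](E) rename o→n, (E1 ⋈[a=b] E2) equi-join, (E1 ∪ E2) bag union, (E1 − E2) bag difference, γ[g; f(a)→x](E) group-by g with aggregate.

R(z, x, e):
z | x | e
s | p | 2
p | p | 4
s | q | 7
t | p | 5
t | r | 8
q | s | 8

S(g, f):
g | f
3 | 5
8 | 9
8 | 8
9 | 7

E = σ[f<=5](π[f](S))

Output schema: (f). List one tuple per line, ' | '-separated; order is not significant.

Per-node cardinality:
  S → 4
  π[f](S) → 4
  σ[f<=5](π[f](S)) → 1

== RESULT ==
f
5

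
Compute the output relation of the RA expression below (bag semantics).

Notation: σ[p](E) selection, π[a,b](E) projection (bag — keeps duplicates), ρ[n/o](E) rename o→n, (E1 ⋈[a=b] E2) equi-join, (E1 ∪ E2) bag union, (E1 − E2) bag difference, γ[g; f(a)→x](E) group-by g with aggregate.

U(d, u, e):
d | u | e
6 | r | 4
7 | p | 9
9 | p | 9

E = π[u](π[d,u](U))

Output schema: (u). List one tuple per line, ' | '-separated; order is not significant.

Row counts bottom-up:
  U → 3
  π[d,u](U) → 3
  π[u](π[d,u](U)) → 3

== RESULT ==
u
p
p
r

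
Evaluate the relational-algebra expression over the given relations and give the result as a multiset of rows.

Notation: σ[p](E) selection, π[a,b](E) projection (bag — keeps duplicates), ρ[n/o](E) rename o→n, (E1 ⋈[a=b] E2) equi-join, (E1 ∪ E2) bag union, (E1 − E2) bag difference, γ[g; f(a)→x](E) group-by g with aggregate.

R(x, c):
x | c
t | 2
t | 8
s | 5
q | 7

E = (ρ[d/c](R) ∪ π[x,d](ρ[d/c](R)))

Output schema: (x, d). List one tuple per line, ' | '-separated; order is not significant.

Subexpression sizes:
  R → 4
  ρ[d/c](R) → 4
  R → 4
  ρ[d/c](R) → 4
  π[x,d](ρ[d/c](R)) → 4
  (ρ[d/c](R) ∪ π[x,d](ρ[d/c](R))) → 8

== RESULT ==
x | d
q | 7
q | 7
s | 5
s | 5
t | 2
t | 2
t | 8
t | 8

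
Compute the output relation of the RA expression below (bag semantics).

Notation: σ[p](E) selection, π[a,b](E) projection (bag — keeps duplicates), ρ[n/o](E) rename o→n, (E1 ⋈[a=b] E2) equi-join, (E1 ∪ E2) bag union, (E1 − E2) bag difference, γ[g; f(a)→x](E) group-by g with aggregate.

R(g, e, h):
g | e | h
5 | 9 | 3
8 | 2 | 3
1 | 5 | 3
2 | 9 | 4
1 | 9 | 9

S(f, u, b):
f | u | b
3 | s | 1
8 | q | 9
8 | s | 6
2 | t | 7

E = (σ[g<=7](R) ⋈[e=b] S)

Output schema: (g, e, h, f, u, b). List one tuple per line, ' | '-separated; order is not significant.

Subexpression sizes:
  R → 5
  σ[g<=7](R) → 4
  S → 4
  (σ[g<=7](R) ⋈[e=b] S) → 3

== RESULT ==
g | e | h | f | u | b
1 | 9 | 9 | 8 | q | 9
2 | 9 | 4 | 8 | q | 9
5 | 9 | 3 | 8 | q | 9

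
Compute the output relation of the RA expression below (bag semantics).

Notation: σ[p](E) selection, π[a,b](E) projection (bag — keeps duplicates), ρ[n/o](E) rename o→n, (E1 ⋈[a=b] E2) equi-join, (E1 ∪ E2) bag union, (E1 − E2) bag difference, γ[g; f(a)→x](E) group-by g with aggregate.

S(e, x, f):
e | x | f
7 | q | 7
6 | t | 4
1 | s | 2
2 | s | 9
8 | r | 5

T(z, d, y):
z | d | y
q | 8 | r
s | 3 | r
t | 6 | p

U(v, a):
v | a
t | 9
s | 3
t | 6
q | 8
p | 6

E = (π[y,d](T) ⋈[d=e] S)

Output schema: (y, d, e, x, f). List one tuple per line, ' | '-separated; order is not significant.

Row counts bottom-up:
  T → 3
  π[y,d](T) → 3
  S → 5
  (π[y,d](T) ⋈[d=e] S) → 2

== RESULT ==
y | d | e | x | f
p | 6 | 6 | t | 4
r | 8 | 8 | r | 5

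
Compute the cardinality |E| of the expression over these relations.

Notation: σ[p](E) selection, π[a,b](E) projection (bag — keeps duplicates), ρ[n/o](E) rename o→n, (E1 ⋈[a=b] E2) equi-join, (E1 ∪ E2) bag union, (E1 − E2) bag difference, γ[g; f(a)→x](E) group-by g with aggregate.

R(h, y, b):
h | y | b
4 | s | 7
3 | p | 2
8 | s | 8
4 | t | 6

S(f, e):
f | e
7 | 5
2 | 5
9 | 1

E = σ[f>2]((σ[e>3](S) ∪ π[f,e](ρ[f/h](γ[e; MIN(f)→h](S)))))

Row counts bottom-up:
  S → 3
  σ[e>3](S) → 2
  S → 3
  γ[e; MIN(f)→h](S) → 2
  ρ[f/h](γ[e; MIN(f)→h](S)) → 2
  π[f,e](ρ[f/h](γ[e; MIN(f)→h](S))) → 2
  (σ[e>3](S) ∪ π[f,e](ρ[f/h](γ[e; MIN(f)→h](S)))) → 4
  σ[f>2]((σ[e>3](S) ∪ π[f,e](ρ[f/h](γ[e; MIN(f)→h](S))))) → 2

|E| = 2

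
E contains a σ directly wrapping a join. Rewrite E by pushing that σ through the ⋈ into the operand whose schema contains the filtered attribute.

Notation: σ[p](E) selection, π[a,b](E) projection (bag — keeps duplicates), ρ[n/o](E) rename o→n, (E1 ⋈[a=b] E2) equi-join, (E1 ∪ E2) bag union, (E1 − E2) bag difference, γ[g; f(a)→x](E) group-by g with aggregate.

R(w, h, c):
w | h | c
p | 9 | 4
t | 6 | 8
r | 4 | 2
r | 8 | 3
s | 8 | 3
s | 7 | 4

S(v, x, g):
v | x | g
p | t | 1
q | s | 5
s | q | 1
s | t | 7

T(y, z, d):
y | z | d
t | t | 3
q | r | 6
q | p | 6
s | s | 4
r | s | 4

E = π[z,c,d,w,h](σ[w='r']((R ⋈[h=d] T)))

σ filters on w, owned by the left side.
E' = π[z,c,d,w,h]((σ[w='r'](R) ⋈[h=d] T))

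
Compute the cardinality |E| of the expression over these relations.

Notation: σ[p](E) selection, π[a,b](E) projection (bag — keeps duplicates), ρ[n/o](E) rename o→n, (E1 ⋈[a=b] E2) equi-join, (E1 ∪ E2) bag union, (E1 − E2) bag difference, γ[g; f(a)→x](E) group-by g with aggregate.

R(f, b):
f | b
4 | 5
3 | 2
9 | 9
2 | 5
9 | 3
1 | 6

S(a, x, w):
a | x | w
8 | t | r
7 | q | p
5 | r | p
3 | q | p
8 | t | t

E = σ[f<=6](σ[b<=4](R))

Stepwise |·|:
  R → 6
  σ[b<=4](R) → 2
  σ[f<=6](σ[b<=4](R)) → 1

|E| = 1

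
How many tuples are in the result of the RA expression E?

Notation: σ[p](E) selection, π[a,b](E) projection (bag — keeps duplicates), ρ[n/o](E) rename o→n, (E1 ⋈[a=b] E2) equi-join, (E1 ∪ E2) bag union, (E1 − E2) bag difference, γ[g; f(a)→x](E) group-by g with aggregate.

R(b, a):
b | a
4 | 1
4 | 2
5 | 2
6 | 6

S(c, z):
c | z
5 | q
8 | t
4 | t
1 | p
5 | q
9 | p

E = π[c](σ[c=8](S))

Row counts bottom-up:
  S → 6
  σ[c=8](S) → 1
  π[c](σ[c=8](S)) → 1

|E| = 1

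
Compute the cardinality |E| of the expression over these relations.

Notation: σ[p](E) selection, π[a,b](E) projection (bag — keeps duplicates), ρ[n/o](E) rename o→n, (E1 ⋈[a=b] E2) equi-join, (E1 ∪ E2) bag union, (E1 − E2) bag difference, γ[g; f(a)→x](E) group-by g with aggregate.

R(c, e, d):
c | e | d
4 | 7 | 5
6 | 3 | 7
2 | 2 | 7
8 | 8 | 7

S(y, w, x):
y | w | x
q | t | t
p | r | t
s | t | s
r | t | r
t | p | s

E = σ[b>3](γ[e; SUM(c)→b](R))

Subexpression sizes:
  R → 4
  γ[e; SUM(c)→b](R) → 4
  σ[b>3](γ[e; SUM(c)→b](R)) → 3

|E| = 3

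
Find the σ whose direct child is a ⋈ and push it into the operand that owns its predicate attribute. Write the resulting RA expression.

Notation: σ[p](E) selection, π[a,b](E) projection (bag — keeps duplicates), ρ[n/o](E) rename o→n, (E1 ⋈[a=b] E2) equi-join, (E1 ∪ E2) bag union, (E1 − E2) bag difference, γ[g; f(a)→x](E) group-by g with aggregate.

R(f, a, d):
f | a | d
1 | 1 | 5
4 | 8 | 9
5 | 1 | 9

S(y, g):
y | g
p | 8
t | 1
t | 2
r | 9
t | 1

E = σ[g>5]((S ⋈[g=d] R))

σ filters on g, owned by the left side.
E' = (σ[g>5](S) ⋈[g=d] R)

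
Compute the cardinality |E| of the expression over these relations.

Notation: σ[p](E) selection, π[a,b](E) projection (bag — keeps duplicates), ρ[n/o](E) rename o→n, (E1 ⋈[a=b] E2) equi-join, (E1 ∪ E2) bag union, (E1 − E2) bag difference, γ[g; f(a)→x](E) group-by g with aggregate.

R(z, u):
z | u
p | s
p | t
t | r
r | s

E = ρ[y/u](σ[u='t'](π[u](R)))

Row counts bottom-up:
  R → 4
  π[u](R) → 4
  σ[u='t'](π[u](R)) → 1
  ρ[y/u](σ[u='t'](π[u](R))) → 1

|E| = 1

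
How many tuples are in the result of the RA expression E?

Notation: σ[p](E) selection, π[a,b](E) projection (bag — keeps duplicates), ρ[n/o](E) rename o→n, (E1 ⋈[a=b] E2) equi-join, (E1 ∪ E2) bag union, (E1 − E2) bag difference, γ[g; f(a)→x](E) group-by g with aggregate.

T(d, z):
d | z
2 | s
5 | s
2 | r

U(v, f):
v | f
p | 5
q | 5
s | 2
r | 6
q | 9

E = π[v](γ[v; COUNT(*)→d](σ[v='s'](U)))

Per-node cardinality:
  U → 5
  σ[v='s'](U) → 1
  γ[v; COUNT(*)→d](σ[v='s'](U)) → 1
  π[v](γ[v; COUNT(*)→d](σ[v='s'](U))) → 1

|E| = 1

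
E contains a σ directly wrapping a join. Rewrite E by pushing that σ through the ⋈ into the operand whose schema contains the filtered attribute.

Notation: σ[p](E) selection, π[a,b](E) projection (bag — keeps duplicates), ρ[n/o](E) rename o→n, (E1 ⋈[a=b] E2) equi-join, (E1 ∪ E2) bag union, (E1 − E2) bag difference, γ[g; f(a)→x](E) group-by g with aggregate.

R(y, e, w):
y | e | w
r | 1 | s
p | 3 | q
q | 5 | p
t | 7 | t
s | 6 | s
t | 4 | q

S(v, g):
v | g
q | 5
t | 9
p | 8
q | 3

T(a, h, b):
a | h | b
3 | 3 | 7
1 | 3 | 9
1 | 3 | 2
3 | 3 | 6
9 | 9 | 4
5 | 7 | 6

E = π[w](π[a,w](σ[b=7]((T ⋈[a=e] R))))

σ filters on b, owned by the left side.
E' = π[w](π[a,w]((σ[b=7](T) ⋈[a=e] R)))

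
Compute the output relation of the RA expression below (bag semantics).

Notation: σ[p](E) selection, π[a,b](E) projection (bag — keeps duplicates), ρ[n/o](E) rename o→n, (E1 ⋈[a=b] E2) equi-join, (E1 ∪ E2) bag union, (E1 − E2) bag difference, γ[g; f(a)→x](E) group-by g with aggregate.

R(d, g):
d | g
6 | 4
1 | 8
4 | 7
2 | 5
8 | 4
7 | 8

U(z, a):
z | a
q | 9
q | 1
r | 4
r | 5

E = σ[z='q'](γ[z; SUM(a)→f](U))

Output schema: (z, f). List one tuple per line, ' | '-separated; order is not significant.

Per-node cardinality:
  U → 4
  γ[z; SUM(a)→f](U) → 2
  σ[z='q'](γ[z; SUM(a)→f](U)) → 1

== RESULT ==
z | f
q | 10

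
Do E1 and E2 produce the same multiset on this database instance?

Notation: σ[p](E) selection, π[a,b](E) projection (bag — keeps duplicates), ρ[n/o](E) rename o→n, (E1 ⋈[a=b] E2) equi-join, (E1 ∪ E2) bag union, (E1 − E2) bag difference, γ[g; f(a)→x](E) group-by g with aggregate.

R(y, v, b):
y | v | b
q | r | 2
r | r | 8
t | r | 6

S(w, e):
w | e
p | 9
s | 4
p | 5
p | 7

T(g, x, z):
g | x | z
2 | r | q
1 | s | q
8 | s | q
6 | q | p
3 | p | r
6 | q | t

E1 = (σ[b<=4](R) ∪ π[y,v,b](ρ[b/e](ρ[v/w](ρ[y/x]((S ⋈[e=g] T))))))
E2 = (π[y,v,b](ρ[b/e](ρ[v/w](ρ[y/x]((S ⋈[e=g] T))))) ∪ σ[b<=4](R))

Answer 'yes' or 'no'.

E1 per-node cardinality:
  R → 3
  σ[b<=4](R) → 1
  S → 4
  T → 6
  (S ⋈[e=g] T) → 0
  ρ[y/x]((S ⋈[e=g] T)) → 0
  ρ[v/w](ρ[y/x]((S ⋈[e=g] T))) → 0
  ρ[b/e](ρ[v/w](ρ[y/x]((S ⋈[e=g] T)))) → 0
  π[y,v,b](ρ[b/e](ρ[v/w](ρ[y/x]((S ⋈[e=g] T))))) → 0
  (σ[b<=4](R) ∪ π[y,v,b](ρ[b/e](ρ[v/w](ρ[y/x]((S ⋈[e=g] T)))))) → 1
E2 per-node cardinality:
  S → 4
  T → 6
  (S ⋈[e=g] T) → 0
  ρ[y/x]((S ⋈[e=g] T)) → 0
  ρ[v/w](ρ[y/x]((S ⋈[e=g] T))) → 0
  ρ[b/e](ρ[v/w](ρ[y/x]((S ⋈[e=g] T)))) → 0
  π[y,v,b](ρ[b/e](ρ[v/w](ρ[y/x]((S ⋈[e=g] T))))) → 0
  R → 3
  σ[b<=4](R) → 1
  (π[y,v,b](ρ[b/e](ρ[v/w](ρ[y/x]((S ⋈[e=g] T))))) ∪ σ[b<=4](R)) → 1

E1 and E2 produce the same multiset:
y | v | b
q | r | 2

yes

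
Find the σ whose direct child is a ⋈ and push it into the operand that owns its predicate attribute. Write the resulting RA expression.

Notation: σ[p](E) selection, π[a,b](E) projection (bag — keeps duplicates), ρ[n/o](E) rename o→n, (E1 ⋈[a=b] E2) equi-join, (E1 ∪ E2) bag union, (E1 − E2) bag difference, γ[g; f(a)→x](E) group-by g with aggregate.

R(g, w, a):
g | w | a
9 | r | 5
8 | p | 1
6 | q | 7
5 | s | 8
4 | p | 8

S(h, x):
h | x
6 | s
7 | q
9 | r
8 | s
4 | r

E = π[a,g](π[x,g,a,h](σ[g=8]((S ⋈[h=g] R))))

σ filters on g, owned by the right side.
E' = π[a,g](π[x,g,a,h]((S ⋈[h=g] σ[g=8](R))))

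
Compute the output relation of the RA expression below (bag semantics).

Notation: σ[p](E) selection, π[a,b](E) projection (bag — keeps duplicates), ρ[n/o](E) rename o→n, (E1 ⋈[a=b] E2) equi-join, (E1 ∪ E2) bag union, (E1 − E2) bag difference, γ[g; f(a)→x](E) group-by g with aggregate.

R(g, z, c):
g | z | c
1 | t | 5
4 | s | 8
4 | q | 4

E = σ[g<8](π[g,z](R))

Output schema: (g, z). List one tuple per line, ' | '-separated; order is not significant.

Row counts bottom-up:
  R → 3
  π[g,z](R) → 3
  σ[g<8](π[g,z](R)) → 3

== RESULT ==
g | z
1 | t
4 | q
4 | s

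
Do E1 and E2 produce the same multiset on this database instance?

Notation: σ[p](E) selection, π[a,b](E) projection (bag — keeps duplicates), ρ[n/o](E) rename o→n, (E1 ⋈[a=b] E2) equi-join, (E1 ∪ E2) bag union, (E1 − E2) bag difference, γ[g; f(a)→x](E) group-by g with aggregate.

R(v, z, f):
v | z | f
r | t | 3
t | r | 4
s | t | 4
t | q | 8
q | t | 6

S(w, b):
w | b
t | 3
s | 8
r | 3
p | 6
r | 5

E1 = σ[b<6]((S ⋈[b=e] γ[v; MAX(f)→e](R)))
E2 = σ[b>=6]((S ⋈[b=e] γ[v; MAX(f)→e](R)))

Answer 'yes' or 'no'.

E1 row counts bottom-up:
  S → 5
  R → 5
  γ[v; MAX(f)→e](R) → 4
  (S ⋈[b=e] γ[v; MAX(f)→e](R)) → 4
  σ[b<6]((S ⋈[b=e] γ[v; MAX(f)→e](R))) → 2
E2 row counts bottom-up:
  S → 5
  R → 5
  γ[v; MAX(f)→e](R) → 4
  (S ⋈[b=e] γ[v; MAX(f)→e](R)) → 4
  σ[b>=6]((S ⋈[b=e] γ[v; MAX(f)→e](R))) → 2

E1 result:
w | b | v | e
r | 3 | r | 3
t | 3 | r | 3
E2 result:
w | b | v | e
p | 6 | q | 6
s | 8 | t | 8
Witness: ('r', 3, 'r', 3) appears 1× in E1 but 0× in E2.

no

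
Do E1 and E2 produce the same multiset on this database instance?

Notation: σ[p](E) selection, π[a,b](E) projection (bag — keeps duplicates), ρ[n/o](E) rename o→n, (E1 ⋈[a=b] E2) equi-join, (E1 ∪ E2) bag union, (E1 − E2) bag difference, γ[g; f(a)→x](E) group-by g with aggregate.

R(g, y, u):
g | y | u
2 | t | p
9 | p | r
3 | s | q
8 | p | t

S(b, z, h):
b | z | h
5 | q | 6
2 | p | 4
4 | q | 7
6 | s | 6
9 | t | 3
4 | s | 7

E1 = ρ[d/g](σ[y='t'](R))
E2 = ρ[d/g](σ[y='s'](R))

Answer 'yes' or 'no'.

E1 stepwise |·|:
  R → 4
  σ[y='t'](R) → 1
  ρ[d/g](σ[y='t'](R)) → 1
E2 stepwise |·|:
  R → 4
  σ[y='s'](R) → 1
  ρ[d/g](σ[y='s'](R)) → 1

E1 result:
d | y | u
2 | t | p
E2 result:
d | y | u
3 | s | q
Witness: (2, 't', 'p') appears 1× in E1 but 0× in E2.

no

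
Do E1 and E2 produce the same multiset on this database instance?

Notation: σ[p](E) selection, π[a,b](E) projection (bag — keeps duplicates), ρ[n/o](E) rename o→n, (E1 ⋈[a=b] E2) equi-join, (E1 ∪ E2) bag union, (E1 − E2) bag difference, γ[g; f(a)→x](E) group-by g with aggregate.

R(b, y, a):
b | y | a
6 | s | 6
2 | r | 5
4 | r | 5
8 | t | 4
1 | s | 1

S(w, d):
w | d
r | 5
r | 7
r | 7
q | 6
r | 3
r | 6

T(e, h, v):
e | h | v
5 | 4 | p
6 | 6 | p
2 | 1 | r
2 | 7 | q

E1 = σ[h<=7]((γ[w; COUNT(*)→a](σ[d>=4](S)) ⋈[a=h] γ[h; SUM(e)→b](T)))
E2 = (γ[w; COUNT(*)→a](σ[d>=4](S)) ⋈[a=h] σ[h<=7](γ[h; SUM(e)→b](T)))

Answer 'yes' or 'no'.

E1 per-node cardinality:
  S → 6
  σ[d>=4](S) → 5
  γ[w; COUNT(*)→a](σ[d>=4](S)) → 2
  T → 4
  γ[h; SUM(e)→b](T) → 4
  (γ[w; COUNT(*)→a](σ[d>=4](S)) ⋈[a=h] γ[h; SUM(e)→b](T)) → 2
  σ[h<=7]((γ[w; COUNT(*)→a](σ[d>=4](S)) ⋈[a=h] γ[h; SUM(e)→b](T))) → 2
E2 per-node cardinality:
  S → 6
  σ[d>=4](S) → 5
  γ[w; COUNT(*)→a](σ[d>=4](S)) → 2
  T → 4
  γ[h; SUM(e)→b](T) → 4
  σ[h<=7](γ[h; SUM(e)→b](T)) → 4
  (γ[w; COUNT(*)→a](σ[d>=4](S)) ⋈[a=h] σ[h<=7](γ[h; SUM(e)→b](T))) → 2

E1 and E2 produce the same multiset:
w | a | h | b
q | 1 | 1 | 2
r | 4 | 4 | 5

yes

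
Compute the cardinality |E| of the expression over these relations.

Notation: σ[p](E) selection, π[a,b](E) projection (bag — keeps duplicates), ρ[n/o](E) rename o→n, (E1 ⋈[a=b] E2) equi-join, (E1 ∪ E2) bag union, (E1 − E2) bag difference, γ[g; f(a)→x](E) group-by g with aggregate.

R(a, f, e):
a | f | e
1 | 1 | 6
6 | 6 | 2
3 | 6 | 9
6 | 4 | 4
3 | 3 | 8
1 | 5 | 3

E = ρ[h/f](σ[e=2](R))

Subexpression sizes:
  R → 6
  σ[e=2](R) → 1
  ρ[h/f](σ[e=2](R)) → 1

|E| = 1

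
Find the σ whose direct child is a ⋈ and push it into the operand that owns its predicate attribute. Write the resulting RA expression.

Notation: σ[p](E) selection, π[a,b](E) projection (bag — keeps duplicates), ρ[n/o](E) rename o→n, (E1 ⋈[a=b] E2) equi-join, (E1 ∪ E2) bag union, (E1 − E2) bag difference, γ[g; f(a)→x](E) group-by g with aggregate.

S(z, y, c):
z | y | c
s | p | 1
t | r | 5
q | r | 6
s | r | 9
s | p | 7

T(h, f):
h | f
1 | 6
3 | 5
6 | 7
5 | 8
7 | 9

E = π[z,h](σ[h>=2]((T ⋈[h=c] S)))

σ filters on h, owned by the left side.
E' = π[z,h]((σ[h>=2](T) ⋈[h=c] S))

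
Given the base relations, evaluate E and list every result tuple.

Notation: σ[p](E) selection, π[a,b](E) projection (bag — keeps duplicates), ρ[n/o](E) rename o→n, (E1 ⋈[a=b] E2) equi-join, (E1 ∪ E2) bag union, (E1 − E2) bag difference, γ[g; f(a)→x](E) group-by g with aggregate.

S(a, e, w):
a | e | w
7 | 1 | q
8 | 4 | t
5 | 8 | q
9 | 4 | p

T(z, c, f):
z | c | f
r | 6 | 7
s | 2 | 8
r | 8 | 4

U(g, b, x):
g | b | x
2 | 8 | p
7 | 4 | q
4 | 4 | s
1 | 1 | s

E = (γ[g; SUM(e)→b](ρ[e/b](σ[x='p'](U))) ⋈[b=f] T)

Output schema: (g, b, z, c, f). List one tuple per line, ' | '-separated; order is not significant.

Row counts bottom-up:
  U → 4
  σ[x='p'](U) → 1
  ρ[e/b](σ[x='p'](U)) → 1
  γ[g; SUM(e)→b](ρ[e/b](σ[x='p'](U))) → 1
  T → 3
  (γ[g; SUM(e)→b](ρ[e/b](σ[x='p'](U))) ⋈[b=f] T) → 1

== RESULT ==
g | b | z | c | f
2 | 8 | s | 2 | 8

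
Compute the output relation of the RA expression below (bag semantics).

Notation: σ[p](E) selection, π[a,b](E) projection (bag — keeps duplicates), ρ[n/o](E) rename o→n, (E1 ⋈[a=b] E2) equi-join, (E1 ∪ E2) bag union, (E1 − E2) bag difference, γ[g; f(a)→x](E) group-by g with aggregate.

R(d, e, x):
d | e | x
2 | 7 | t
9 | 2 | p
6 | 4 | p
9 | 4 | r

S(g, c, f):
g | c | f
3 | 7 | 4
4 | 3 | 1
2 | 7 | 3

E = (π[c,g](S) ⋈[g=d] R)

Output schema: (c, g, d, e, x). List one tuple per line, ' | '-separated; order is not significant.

Subexpression sizes:
  S → 3
  π[c,g](S) → 3
  R → 4
  (π[c,g](S) ⋈[g=d] R) → 1

== RESULT ==
c | g | d | e | x
7 | 2 | 2 | 7 | t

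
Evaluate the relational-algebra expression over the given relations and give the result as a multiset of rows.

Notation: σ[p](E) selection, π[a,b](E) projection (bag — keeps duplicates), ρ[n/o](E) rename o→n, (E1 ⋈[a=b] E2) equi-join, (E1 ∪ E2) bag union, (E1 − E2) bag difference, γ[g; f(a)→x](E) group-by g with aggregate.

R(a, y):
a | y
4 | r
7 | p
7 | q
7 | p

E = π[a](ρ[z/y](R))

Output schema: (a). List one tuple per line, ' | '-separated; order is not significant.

Per-node cardinality:
  R → 4
  ρ[z/y](R) → 4
  π[a](ρ[z/y](R)) → 4

== RESULT ==
a
4
7
7
7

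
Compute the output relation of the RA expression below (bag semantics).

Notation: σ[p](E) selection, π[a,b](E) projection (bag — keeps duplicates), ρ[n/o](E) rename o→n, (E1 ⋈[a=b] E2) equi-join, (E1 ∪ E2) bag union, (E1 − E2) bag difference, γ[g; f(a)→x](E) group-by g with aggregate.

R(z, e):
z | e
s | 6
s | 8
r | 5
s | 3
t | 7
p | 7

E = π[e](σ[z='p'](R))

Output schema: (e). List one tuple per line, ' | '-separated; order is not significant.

Stepwise |·|:
  R → 6
  σ[z='p'](R) → 1
  π[e](σ[z='p'](R)) → 1

== RESULT ==
e
7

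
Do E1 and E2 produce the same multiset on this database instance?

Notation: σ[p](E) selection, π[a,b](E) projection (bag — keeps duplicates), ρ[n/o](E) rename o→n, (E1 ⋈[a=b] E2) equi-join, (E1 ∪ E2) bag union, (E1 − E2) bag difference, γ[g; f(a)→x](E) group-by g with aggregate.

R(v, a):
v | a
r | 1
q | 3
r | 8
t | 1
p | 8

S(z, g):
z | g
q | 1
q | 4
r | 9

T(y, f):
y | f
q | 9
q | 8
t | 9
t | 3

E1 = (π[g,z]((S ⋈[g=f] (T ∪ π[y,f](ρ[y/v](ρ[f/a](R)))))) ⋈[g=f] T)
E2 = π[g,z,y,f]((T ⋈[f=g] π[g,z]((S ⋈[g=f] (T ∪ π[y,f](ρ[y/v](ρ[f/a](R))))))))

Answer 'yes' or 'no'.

E1 row counts bottom-up:
  S → 3
  T → 4
  R → 5
  ρ[f/a](R) → 5
  ρ[y/v](ρ[f/a](R)) → 5
  π[y,f](ρ[y/v](ρ[f/a](R))) → 5
  (T ∪ π[y,f](ρ[y/v](ρ[f/a](R)))) → 9
  (S ⋈[g=f] (T ∪ π[y,f](ρ[y/v](ρ[f/a](R))))) → 4
  π[g,z]((S ⋈[g=f] (T ∪ π[y,f](ρ[y/v](ρ[f/a](R)))))) → 4
  T → 4
  (π[g,z]((S ⋈[g=f] (T ∪ π[y,f](ρ[y/v](ρ[f/a](R)))))) ⋈[g=f] T) → 4
E2 row counts bottom-up:
  T → 4
  S → 3
  T → 4
  R → 5
  ρ[f/a](R) → 5
  ρ[y/v](ρ[f/a](R)) → 5
  π[y,f](ρ[y/v](ρ[f/a](R))) → 5
  (T ∪ π[y,f](ρ[y/v](ρ[f/a](R)))) → 9
  (S ⋈[g=f] (T ∪ π[y,f](ρ[y/v](ρ[f/a](R))))) → 4
  π[g,z]((S ⋈[g=f] (T ∪ π[y,f](ρ[y/v](ρ[f/a](R)))))) → 4
  (T ⋈[f=g] π[g,z]((S ⋈[g=f] (T ∪ π[y,f](ρ[y/v](ρ[f/a](R))))))) → 4
  π[g,z,y,f]((T ⋈[f=g] π[g,z]((S ⋈[g=f] (T ∪ π[y,f](ρ[y/v](ρ[f/a](R)))))))) → 4

E1 and E2 produce the same multiset:
g | z | y | f
9 | r | q | 9
9 | r | q | 9
9 | r | t | 9
9 | r | t | 9

yes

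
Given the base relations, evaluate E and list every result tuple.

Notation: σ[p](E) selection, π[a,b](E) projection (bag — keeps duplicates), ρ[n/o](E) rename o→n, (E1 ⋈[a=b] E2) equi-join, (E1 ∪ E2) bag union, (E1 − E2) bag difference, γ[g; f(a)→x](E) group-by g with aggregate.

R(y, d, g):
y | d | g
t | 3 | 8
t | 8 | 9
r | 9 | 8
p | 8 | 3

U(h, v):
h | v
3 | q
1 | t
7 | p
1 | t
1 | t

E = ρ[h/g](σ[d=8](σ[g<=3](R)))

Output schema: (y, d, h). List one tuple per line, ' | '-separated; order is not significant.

Stepwise |·|:
  R → 4
  σ[g<=3](R) → 1
  σ[d=8](σ[g<=3](R)) → 1
  ρ[h/g](σ[d=8](σ[g<=3](R))) → 1

== RESULT ==
y | d | h
p | 8 | 3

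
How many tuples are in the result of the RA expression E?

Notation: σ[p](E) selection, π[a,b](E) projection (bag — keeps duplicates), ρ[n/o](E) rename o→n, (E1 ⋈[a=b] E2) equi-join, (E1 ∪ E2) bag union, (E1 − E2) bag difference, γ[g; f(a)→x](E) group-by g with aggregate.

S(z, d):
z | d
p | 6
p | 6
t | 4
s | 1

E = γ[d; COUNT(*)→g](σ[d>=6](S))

Subexpression sizes:
  S → 4
  σ[d>=6](S) → 2
  γ[d; COUNT(*)→g](σ[d>=6](S)) → 1

|E| = 1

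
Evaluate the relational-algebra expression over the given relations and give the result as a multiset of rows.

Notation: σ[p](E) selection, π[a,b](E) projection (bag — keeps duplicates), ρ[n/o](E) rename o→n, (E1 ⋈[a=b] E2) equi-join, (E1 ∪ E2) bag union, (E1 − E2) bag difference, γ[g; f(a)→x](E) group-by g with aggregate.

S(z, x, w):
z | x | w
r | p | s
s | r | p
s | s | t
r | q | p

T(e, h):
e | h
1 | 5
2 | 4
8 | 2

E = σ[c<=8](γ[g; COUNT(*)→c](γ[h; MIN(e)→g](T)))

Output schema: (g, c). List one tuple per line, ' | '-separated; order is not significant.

Subexpression sizes:
  T → 3
  γ[h; MIN(e)→g](T) → 3
  γ[g; COUNT(*)→c](γ[h; MIN(e)→g](T)) → 3
  σ[c<=8](γ[g; COUNT(*)→c](γ[h; MIN(e)→g](T))) → 3

== RESULT ==
g | c
1 | 1
2 | 1
8 | 1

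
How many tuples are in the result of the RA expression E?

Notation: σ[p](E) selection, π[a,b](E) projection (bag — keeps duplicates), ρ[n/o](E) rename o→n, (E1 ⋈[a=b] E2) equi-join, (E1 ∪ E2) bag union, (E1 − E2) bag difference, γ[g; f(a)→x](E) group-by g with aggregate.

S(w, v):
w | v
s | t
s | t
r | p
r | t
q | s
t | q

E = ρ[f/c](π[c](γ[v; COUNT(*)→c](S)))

Per-node cardinality:
  S → 6
  γ[v; COUNT(*)→c](S) → 4
  π[c](γ[v; COUNT(*)→c](S)) → 4
  ρ[f/c](π[c](γ[v; COUNT(*)→c](S))) → 4

|E| = 4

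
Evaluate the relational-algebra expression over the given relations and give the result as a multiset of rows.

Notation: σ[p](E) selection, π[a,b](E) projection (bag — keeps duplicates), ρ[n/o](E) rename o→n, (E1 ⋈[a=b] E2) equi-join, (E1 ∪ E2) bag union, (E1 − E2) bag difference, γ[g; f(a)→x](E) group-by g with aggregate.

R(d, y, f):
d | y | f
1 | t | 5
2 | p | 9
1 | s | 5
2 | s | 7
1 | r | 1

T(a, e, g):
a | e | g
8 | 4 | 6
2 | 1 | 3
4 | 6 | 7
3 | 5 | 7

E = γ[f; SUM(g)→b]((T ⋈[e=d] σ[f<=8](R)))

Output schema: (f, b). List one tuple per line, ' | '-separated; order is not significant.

Stepwise |·|:
  T → 4
  R → 5
  σ[f<=8](R) → 4
  (T ⋈[e=d] σ[f<=8](R)) → 3
  γ[f; SUM(g)→b]((T ⋈[e=d] σ[f<=8](R))) → 2

== RESULT ==
f | b
1 | 3
5 | 6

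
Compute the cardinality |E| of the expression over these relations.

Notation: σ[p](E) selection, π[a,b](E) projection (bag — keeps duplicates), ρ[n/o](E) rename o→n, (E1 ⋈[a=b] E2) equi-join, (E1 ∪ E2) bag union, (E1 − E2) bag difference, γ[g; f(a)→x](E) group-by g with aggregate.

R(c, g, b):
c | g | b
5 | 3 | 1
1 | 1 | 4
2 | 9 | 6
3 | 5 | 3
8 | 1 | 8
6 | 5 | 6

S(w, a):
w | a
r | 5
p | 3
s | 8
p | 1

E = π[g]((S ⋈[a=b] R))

Stepwise |·|:
  S → 4
  R → 6
  (S ⋈[a=b] R) → 3
  π[g]((S ⋈[a=b] R)) → 3

|E| = 3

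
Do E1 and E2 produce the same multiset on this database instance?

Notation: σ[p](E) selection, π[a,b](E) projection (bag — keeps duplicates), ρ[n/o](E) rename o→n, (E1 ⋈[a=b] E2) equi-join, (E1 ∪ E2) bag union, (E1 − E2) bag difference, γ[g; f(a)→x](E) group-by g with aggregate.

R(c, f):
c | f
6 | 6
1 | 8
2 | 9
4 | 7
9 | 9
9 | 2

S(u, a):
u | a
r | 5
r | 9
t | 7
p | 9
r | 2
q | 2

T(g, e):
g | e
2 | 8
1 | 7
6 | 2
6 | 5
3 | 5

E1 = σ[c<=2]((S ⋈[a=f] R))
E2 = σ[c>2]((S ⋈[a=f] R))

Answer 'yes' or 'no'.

E1 row counts bottom-up:
  S → 6
  R → 6
  (S ⋈[a=f] R) → 7
  σ[c<=2]((S ⋈[a=f] R)) → 2
E2 row counts bottom-up:
  S → 6
  R → 6
  (S ⋈[a=f] R) → 7
  σ[c>2]((S ⋈[a=f] R)) → 5

E1 result:
u | a | c | f
p | 9 | 2 | 9
r | 9 | 2 | 9
E2 result:
u | a | c | f
p | 9 | 9 | 9
q | 2 | 9 | 2
r | 2 | 9 | 2
r | 9 | 9 | 9
t | 7 | 4 | 7
Witness: ('p', 9, 2, 9) appears 1× in E1 but 0× in E2.

no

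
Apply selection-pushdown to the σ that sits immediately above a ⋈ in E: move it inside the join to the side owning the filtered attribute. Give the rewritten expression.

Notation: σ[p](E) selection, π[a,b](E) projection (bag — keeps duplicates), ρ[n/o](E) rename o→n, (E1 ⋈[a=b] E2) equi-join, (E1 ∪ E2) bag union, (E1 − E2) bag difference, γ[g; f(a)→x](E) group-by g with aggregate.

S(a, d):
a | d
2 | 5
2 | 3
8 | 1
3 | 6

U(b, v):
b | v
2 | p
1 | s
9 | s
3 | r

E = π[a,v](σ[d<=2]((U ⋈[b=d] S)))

σ filters on d, owned by the right side.
E' = π[a,v]((U ⋈[b=d] σ[d<=2](S)))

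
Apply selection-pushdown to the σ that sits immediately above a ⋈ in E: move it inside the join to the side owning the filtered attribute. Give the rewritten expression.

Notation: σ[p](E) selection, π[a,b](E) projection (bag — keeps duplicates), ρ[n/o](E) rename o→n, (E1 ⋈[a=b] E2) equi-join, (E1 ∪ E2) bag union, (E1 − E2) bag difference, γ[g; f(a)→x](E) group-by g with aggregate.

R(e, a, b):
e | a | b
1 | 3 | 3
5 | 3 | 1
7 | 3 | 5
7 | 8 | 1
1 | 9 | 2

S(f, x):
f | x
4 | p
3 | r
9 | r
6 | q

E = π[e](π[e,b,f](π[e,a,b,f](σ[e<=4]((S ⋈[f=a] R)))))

σ filters on e, owned by the right side.
E' = π[e](π[e,b,f](π[e,a,b,f]((S ⋈[f=a] σ[e<=4](R)))))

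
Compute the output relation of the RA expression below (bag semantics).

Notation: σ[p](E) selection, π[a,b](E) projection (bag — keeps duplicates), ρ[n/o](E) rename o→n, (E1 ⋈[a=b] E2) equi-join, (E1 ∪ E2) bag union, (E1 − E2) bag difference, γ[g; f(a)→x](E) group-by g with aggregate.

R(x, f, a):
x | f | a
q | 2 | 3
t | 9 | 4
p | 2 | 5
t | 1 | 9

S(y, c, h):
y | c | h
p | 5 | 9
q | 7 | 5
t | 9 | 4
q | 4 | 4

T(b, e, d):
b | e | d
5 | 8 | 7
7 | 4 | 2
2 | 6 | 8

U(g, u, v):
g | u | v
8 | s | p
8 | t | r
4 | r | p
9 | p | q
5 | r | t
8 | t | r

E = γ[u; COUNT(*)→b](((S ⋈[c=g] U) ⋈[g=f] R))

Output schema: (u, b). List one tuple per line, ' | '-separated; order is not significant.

Row counts bottom-up:
  S → 4
  U → 6
  (S ⋈[c=g] U) → 3
  R → 4
  ((S ⋈[c=g] U) ⋈[g=f] R) → 1
  γ[u; COUNT(*)→b](((S ⋈[c=g] U) ⋈[g=f] R)) → 1

== RESULT ==
u | b
p | 1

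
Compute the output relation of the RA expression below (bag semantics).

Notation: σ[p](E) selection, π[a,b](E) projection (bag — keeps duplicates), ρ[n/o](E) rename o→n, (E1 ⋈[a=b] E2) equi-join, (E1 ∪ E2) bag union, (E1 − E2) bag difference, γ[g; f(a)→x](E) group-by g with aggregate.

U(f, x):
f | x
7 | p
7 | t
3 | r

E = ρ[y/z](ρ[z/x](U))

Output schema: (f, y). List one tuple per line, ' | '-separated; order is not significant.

Stepwise |·|:
  U → 3
  ρ[z/x](U) → 3
  ρ[y/z](ρ[z/x](U)) → 3

== RESULT ==
f | y
3 | r
7 | p
7 | t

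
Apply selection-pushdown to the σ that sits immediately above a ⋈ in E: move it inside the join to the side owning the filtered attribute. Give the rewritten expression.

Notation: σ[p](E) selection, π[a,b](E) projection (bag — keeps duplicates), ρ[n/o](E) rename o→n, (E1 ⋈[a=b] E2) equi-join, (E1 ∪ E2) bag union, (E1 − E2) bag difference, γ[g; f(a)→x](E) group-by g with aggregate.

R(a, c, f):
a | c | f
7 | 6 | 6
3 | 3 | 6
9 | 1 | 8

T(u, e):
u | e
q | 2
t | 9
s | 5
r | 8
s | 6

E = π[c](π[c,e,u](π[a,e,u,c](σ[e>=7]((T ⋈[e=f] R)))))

σ filters on e, owned by the left side.
E' = π[c](π[c,e,u](π[a,e,u,c]((σ[e>=7](T) ⋈[e=f] R))))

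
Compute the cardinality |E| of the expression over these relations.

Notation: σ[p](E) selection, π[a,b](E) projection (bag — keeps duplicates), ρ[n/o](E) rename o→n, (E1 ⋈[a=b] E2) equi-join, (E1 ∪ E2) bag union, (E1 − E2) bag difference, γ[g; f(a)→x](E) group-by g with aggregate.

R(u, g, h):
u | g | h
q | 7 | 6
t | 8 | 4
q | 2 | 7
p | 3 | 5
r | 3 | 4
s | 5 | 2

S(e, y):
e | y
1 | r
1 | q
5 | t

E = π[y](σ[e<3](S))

Subexpression sizes:
  S → 3
  σ[e<3](S) → 2
  π[y](σ[e<3](S)) → 2

|E| = 2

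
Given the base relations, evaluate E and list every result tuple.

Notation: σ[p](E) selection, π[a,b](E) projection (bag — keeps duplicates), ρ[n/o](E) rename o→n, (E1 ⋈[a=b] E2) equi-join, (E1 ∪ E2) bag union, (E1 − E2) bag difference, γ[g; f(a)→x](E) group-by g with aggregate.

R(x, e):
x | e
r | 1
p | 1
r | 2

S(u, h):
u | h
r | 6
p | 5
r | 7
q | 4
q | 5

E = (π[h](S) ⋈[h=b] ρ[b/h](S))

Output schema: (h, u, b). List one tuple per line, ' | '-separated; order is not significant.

Stepwise |·|:
  S → 5
  π[h](S) → 5
  S → 5
  ρ[b/h](S) → 5
  (π[h](S) ⋈[h=b] ρ[b/h](S)) → 7

== RESULT ==
h | u | b
4 | q | 4
5 | p | 5
5 | p | 5
5 | q | 5
5 | q | 5
6 | r | 6
7 | r | 7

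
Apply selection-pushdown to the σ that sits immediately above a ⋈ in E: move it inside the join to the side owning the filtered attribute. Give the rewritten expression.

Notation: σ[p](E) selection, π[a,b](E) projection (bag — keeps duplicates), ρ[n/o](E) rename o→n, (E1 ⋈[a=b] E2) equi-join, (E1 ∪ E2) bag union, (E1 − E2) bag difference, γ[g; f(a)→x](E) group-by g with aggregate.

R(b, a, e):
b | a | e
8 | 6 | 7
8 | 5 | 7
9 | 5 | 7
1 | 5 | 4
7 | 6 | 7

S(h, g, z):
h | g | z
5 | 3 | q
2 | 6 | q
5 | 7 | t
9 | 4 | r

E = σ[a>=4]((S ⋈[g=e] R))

σ filters on a, owned by the right side.
E' = (S ⋈[g=e] σ[a>=4](R))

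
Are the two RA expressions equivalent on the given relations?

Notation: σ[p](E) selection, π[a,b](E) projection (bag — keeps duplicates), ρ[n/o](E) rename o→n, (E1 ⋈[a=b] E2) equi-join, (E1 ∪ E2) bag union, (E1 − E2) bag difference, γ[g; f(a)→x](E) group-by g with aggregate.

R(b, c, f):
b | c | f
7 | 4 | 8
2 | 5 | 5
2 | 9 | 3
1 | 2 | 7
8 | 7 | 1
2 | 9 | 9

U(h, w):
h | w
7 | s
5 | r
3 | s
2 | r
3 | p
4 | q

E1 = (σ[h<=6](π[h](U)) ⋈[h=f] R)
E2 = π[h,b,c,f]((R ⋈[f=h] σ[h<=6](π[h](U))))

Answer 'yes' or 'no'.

E1 subexpression sizes:
  U → 6
  π[h](U) → 6
  σ[h<=6](π[h](U)) → 5
  R → 6
  (σ[h<=6](π[h](U)) ⋈[h=f] R) → 3
E2 subexpression sizes:
  R → 6
  U → 6
  π[h](U) → 6
  σ[h<=6](π[h](U)) → 5
  (R ⋈[f=h] σ[h<=6](π[h](U))) → 3
  π[h,b,c,f]((R ⋈[f=h] σ[h<=6](π[h](U)))) → 3

E1 and E2 produce the same multiset:
h | b | c | f
3 | 2 | 9 | 3
3 | 2 | 9 | 3
5 | 2 | 5 | 5

yes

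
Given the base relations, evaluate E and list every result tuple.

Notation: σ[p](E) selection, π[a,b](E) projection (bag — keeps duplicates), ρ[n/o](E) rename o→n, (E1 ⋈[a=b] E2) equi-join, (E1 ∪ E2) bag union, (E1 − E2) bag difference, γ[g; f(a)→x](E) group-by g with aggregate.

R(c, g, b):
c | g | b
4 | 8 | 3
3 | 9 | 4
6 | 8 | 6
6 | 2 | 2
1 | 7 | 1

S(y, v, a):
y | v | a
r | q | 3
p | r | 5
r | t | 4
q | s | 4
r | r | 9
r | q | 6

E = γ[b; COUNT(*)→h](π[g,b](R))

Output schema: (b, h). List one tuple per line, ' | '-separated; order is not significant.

Subexpression sizes:
  R → 5
  π[g,b](R) → 5
  γ[b; COUNT(*)→h](π[g,b](R)) → 5

== RESULT ==
b | h
1 | 1
2 | 1
3 | 1
4 | 1
6 | 1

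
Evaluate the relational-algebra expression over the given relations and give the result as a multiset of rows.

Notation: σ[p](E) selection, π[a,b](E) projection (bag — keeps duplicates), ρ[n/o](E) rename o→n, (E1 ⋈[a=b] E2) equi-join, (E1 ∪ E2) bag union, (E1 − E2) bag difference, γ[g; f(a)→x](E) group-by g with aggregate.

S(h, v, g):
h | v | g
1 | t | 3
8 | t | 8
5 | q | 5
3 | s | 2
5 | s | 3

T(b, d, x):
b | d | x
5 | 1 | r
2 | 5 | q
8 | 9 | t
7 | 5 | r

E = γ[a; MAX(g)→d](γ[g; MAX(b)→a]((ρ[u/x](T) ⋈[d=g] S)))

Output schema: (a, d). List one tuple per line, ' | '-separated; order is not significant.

Subexpression sizes:
  T → 4
  ρ[u/x](T) → 4
  S → 5
  (ρ[u/x](T) ⋈[d=g] S) → 2
  γ[g; MAX(b)→a]((ρ[u/x](T) ⋈[d=g] S)) → 1
  γ[a; MAX(g)→d](γ[g; MAX(b)→a]((ρ[u/x](T) ⋈[d=g] S))) → 1

== RESULT ==
a | d
7 | 5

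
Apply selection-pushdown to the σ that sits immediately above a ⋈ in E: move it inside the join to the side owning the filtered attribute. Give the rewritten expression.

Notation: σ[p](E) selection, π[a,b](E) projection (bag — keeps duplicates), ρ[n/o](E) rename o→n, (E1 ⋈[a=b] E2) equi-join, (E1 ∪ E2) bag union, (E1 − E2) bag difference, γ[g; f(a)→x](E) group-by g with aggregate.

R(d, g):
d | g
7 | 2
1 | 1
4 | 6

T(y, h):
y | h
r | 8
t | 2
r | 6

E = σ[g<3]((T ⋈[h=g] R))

σ filters on g, owned by the right side.
E' = (T ⋈[h=g] σ[g<3](R))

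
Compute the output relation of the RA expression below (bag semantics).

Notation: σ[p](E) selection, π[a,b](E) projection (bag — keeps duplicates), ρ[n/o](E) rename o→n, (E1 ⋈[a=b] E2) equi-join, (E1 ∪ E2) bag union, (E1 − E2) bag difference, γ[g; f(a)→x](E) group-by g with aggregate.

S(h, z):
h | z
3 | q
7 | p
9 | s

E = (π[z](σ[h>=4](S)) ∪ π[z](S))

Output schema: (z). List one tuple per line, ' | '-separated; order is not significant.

Stepwise |·|:
  S → 3
  σ[h>=4](S) → 2
  π[z](σ[h>=4](S)) → 2
  S → 3
  π[z](S) → 3
  (π[z](σ[h>=4](S)) ∪ π[z](S)) → 5

== RESULT ==
z
p
p
q
s
s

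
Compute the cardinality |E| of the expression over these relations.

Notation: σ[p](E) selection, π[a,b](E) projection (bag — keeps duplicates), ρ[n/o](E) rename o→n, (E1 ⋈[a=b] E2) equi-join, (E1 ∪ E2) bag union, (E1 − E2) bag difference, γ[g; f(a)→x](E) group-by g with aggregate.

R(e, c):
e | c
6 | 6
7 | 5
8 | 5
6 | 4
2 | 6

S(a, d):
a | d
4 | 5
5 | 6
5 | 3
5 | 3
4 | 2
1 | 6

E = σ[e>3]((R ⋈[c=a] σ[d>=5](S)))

Row counts bottom-up:
  R → 5
  S → 6
  σ[d>=5](S) → 3
  (R ⋈[c=a] σ[d>=5](S)) → 3
  σ[e>3]((R ⋈[c=a] σ[d>=5](S))) → 3

|E| = 3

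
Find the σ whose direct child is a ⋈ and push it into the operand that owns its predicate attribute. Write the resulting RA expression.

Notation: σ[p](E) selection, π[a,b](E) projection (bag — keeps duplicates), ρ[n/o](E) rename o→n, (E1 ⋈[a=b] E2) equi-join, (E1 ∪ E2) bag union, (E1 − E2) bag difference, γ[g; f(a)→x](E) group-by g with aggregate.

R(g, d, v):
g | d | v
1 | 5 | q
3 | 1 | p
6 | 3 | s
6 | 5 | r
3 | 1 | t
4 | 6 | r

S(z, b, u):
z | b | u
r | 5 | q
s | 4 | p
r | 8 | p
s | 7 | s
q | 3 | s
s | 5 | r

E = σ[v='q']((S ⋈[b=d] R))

σ filters on v, owned by the right side.
E' = (S ⋈[b=d] σ[v='q'](R))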